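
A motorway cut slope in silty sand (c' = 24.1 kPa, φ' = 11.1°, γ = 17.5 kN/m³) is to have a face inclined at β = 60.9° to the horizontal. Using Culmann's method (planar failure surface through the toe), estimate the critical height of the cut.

Culmann's analysis gives the critical failure plane at α_cr = (β + φ')/2 = (60.9 + 11.1)/2 = 36.0°, and the critical height
H_c = (4c'/γ) · sinβ cosφ' / [1 − cos(β − φ')]
    = (4·24.1/17.5) · sin60.9°·cos11.1° / [1 − cos(49.8°)]
    = 5.509 · 0.8738·0.9813 / [1 − 0.6455]
    = 5.509 · 0.8574 / 0.3545
    = 13.32 m

H_c = 13.32 m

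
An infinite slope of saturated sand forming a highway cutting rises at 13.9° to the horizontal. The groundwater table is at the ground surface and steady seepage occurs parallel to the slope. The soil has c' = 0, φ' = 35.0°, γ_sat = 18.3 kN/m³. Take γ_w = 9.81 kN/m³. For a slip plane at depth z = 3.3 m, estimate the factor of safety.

With seepage parallel to the slope and the water table at the surface, the effective normal stress on the slip plane uses the buoyant unit weight γ' = γ_sat − γ_w while the driving shear stress uses γ_sat:
FS = [c' + γ' z cos²β tanφ'] / [γ_sat z sinβ cosβ]
(For c' = 0 this reduces to FS = (γ'/γ_sat)·tanφ'/tanβ.)
γ' = 18.3 − 9.81 = 8.49 kN/m³
Numerator = 0.0 + 8.49·3.3·cos²13.9°·tan35.0° = 0.0 + 8.49·3.3·0.9423·0.7002 = 18.486 kPa
Denominator = 18.3·3.3·sin13.9°·cos13.9° = 18.3·3.3·0.2402·0.9707 = 14.083 kPa
FS = 18.486 / 14.083 = 1.313

FS = 1.31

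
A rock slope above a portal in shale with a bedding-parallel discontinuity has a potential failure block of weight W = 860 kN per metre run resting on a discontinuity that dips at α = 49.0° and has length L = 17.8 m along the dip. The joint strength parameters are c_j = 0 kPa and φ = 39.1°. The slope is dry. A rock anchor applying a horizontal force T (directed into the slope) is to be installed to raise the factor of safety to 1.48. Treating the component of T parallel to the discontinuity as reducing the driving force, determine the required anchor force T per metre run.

T = 317 kN/m

Resolving forces along and normal to the sliding plane, with the horizontal anchor force T adding T·sinα to the effective normal force and T·cosα acting up the plane against the driving force:
FS = [c_jL + (W cosα + T sinα) tanφ] / [W sinα − T cosα]
Without the anchor: N' = 564.2 kN/m, driving T_d = 649.1 kN/m, resisting R = 0·17.8 + 564.2·tan39.1° = 458.5 kN/m, FS = 0.71.
Setting FS = 1.48 and solving for T:
1.48·(649.1 − T cos49.0°) = 458.5 + T sin49.0°·tan39.1°
T·(sin49.0°·tan39.1° + 1.48·cos49.0°) = 1.48·649.1 − 458.5
T·(0.7547·0.8127 + 1.48·0.6561) = 960.6 − 458.5 = 502.1
T·1.5843 = 502.1
T = 316.9 kN/m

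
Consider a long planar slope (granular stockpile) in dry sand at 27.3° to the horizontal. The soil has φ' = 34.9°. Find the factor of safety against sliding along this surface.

FS = 1.35

For a dry cohesionless infinite slope the factor of safety is FS = tanφ' / tanβ.
FS = tan34.9° / tan27.3° = 0.6976 / 0.5161 = 1.352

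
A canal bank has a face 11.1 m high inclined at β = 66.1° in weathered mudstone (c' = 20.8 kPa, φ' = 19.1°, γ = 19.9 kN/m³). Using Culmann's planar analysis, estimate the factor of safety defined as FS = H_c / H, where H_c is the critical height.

H_c = (4c'/γ) · sinβ cosφ' / [1 − cos(β − φ')]
    = (4·20.8/19.9) · sin66.1°·cos19.1° / [1 − cos47.0°]
    = 4.181 · 0.8639 / 0.3180 = 11.36 m
FS = H_c / H = 11.36 / 11.1 = 1.023

FS = 1.02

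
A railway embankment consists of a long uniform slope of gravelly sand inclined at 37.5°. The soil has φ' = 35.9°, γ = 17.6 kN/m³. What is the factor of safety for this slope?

FS = 0.94

For a dry cohesionless infinite slope the factor of safety is FS = tanφ' / tanβ.
FS = tan35.9° / tan37.5° = 0.7239 / 0.7673 = 0.943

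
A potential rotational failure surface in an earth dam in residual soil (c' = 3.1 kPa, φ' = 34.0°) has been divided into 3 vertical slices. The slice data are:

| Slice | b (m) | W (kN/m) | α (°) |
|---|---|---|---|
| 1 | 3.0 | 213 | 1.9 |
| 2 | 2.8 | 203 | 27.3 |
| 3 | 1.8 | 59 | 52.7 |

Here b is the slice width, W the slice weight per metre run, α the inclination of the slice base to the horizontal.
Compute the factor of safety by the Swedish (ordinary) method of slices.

FS = 2.16

Ordinary method of slices: FS = Σ[c'·Δl_i + (W_i cosα_i)·tanφ'] / Σ W_i sinα_i, with Δl_i = b_i / cosα_i.
Slice 1: Δl = 3.0/cos1.9° = 3.002 m; N'_1 = 213·cos1.9° = 212.9; c'Δl = 9.31; W sinα = 7.1
Slice 2: Δl = 2.8/cos27.3° = 3.151 m; N'_2 = 203·cos27.3° = 180.4; c'Δl = 9.77; W sinα = 93.1
Slice 3: Δl = 1.8/cos52.7° = 2.970 m; N'_3 = 59·cos52.7° = 35.8; c'Δl = 9.21; W sinα = 46.9
Σc'Δl = 28.3 kN/m; ΣN' = 429.0 kN/m; ΣW sinα = 147.1 kN/m
Resisting = 28.3 + 429.0·tan34.0° = 28.3 + 289.4 = 317.7 kN/m
FS = 317.7 / 147.1 = 2.159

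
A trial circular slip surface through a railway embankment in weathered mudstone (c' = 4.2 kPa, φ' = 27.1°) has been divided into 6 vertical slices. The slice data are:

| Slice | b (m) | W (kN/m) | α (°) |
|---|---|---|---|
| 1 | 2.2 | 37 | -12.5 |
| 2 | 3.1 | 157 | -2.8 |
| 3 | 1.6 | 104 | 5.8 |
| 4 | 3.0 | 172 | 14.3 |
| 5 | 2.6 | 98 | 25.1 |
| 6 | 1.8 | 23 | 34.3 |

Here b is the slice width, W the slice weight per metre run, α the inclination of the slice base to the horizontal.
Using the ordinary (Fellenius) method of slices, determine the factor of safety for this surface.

Ordinary method of slices: FS = Σ[c'·Δl_i + (W_i cosα_i)·tanφ'] / Σ W_i sinα_i, with Δl_i = b_i / cosα_i.
Slice 1: Δl = 2.2/cos(-12.5°) = 2.253 m; N'_1 = 37·cos(-12.5°) = 36.1; c'Δl = 9.46; W sinα = -8.0
Slice 2: Δl = 3.1/cos(-2.8°) = 3.104 m; N'_2 = 157·cos(-2.8°) = 156.8; c'Δl = 13.04; W sinα = -7.7
Slice 3: Δl = 1.6/cos5.8° = 1.608 m; N'_3 = 104·cos5.8° = 103.5; c'Δl = 6.75; W sinα = 10.5
Slice 4: Δl = 3.0/cos14.3° = 3.096 m; N'_4 = 172·cos14.3° = 166.7; c'Δl = 13.00; W sinα = 42.5
Slice 5: Δl = 2.6/cos25.1° = 2.871 m; N'_5 = 98·cos25.1° = 88.7; c'Δl = 12.06; W sinα = 41.6
Slice 6: Δl = 1.8/cos34.3° = 2.179 m; N'_6 = 23·cos34.3° = 19.0; c'Δl = 9.15; W sinα = 13.0
Σc'Δl = 63.5 kN/m; ΣN' = 570.8 kN/m; ΣW sinα = 91.8 kN/m
Resisting = 63.5 + 570.8·tan27.1° = 63.5 + 292.1 = 355.6 kN/m
FS = 355.6 / 91.8 = 3.871

FS = 3.87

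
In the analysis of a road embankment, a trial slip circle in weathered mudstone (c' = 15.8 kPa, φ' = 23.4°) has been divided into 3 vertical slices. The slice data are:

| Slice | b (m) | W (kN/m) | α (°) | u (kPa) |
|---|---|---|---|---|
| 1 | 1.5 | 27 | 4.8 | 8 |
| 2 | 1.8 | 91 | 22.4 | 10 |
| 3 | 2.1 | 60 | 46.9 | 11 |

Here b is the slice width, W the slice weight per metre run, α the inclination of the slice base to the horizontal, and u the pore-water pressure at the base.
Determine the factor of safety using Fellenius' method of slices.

Ordinary method of slices: FS = Σ[c'·Δl_i + (W_i cosα_i − u_i·Δl_i)·tanφ'] / Σ W_i sinα_i, with Δl_i = b_i / cosα_i.
Slice 1: Δl = 1.5/cos4.8° = 1.505 m; N'_1 = 27·cos4.8° − 8·1.505 = 14.9; c'Δl = 23.78; W sinα = 2.3
Slice 2: Δl = 1.8/cos22.4° = 1.947 m; N'_2 = 91·cos22.4° − 10·1.947 = 64.7; c'Δl = 30.76; W sinα = 34.7
Slice 3: Δl = 2.1/cos46.9° = 3.073 m; N'_3 = 60·cos46.9° − 11·3.073 = 7.2; c'Δl = 48.56; W sinα = 43.8
Σc'Δl = 103.1 kN/m; ΣN' = 86.7 kN/m; ΣW sinα = 80.7 kN/m
Resisting = 103.1 + 86.7·tan23.4° = 103.1 + 37.5 = 140.6 kN/m
FS = 140.6 / 80.7 = 1.742

FS = 1.74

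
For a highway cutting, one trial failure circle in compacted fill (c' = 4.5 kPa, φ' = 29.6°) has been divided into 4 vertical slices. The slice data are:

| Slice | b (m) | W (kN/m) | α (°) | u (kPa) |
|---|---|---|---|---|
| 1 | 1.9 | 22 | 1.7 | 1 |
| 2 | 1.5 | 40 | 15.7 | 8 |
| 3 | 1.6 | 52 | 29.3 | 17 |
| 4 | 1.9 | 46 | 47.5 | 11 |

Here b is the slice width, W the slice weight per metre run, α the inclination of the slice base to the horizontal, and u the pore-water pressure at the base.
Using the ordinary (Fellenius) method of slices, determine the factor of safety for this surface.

FS = 1.00

Ordinary method of slices: FS = Σ[c'·Δl_i + (W_i cosα_i − u_i·Δl_i)·tanφ'] / Σ W_i sinα_i, with Δl_i = b_i / cosα_i.
Slice 1: Δl = 1.9/cos1.7° = 1.901 m; N'_1 = 22·cos1.7° − 1·1.901 = 20.1; c'Δl = 8.55; W sinα = 0.7
Slice 2: Δl = 1.5/cos15.7° = 1.558 m; N'_2 = 40·cos15.7° − 8·1.558 = 26.0; c'Δl = 7.01; W sinα = 10.8
Slice 3: Δl = 1.6/cos29.3° = 1.835 m; N'_3 = 52·cos29.3° − 17·1.835 = 14.2; c'Δl = 8.26; W sinα = 25.4
Slice 4: Δl = 1.9/cos47.5° = 2.812 m; N'_4 = 46·cos47.5° − 11·2.812 = 0.1; c'Δl = 12.66; W sinα = 33.9
Σc'Δl = 36.5 kN/m; ΣN' = 60.4 kN/m; ΣW sinα = 70.8 kN/m
Resisting = 36.5 + 60.4·tan29.6° = 36.5 + 34.3 = 70.8 kN/m
FS = 70.8 / 70.8 = 1.000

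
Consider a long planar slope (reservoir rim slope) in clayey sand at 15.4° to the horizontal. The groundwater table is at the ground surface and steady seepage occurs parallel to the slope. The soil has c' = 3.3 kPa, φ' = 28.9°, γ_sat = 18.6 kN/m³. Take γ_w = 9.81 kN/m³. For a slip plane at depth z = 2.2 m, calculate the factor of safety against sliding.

FS = 1.26

With seepage parallel to the slope and the water table at the surface, the effective normal stress on the slip plane uses the buoyant unit weight γ' = γ_sat − γ_w while the driving shear stress uses γ_sat:
FS = [c' + γ' z cos²β tanφ'] / [γ_sat z sinβ cosβ]
γ' = 18.6 − 9.81 = 8.79 kN/m³
Numerator = 3.3 + 8.79·2.2·cos²15.4°·tan28.9° = 3.3 + 8.79·2.2·0.9295·0.5520 = 13.222 kPa
Denominator = 18.6·2.2·sin15.4°·cos15.4° = 18.6·2.2·0.2656·0.9641 = 10.476 kPa
FS = 13.222 / 10.476 = 1.262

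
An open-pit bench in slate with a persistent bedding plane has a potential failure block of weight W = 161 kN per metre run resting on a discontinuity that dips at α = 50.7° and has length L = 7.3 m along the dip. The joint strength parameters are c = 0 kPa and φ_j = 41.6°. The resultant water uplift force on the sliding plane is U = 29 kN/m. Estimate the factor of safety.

Resolving the block weight along and normal to the plane and applying the Mohr–Coulomb strength on the joint:
N' = W cosα − U = 161·cos50.7° − 29 = 73.0 kN/m
Driving force T = W sinα = 161·sin50.7° = 124.6 kN/m
Resisting force R = c·L + N'·tanφ_j = 0·7.3 + 73.0·tan41.6° = 0.0 + 64.8 = 64.8 kN/m
FS = R / T = 64.8 / 124.6 = 0.520

FS = 0.52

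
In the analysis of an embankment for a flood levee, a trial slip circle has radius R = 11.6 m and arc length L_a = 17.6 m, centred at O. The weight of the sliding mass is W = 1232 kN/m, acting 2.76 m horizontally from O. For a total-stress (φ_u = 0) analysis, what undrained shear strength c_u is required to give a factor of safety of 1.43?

c_u = 23.8 kPa

FS = c_u·L_a·R / (W·d), so c_u = FS·W·d / (L_a·R).
c_u = 1.43·1232·2.76 / (17.60·11.6) = 4862.5 / 204.16 = 23.82 kPa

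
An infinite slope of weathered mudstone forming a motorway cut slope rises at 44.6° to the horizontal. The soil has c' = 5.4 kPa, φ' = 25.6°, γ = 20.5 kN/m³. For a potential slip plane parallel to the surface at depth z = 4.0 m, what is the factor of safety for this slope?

For an infinite slope with a slip plane parallel to the surface (no pore pressure): FS = [c' + γz cos²β tanφ'] / [γz sinβ cosβ].
γz = 20.5·4.0 = 82.00 kN/m²
Numerator = 5.4 + 82.00·cos²44.6°·tan25.6° = 5.4 + 82.00·0.5070·0.4791 = 25.318 kPa
Denominator = 82.00·sin44.6°·cos44.6° = 82.00·0.7022·0.7120 = 40.996 kPa
FS = 25.318 / 40.996 = 0.618

FS = 0.62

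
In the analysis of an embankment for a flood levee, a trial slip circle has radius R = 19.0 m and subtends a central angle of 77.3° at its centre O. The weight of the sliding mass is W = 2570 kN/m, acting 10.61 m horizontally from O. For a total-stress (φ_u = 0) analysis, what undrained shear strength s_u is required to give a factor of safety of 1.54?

FS = s_u·L_a·R / (W·d), so s_u = FS·W·d / (L_a·R).
Arc length L_a = R·θ = 19.0·(77.3°·π/180) = 19.0·1.3491 = 25.63 m
s_u = 1.54·2570·10.61 / (25.63·19.0) = 41992.3 / 487.04 = 86.22 kPa

s_u = 86.2 kPa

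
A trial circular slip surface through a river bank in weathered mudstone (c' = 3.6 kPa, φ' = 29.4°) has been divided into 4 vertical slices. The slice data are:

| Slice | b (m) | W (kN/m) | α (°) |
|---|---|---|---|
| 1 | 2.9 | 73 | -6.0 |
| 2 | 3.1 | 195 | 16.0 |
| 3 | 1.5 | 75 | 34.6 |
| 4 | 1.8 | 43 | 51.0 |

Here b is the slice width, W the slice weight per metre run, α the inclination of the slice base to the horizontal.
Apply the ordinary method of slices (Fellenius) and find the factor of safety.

Ordinary method of slices: FS = Σ[c'·Δl_i + (W_i cosα_i)·tanφ'] / Σ W_i sinα_i, with Δl_i = b_i / cosα_i.
Slice 1: Δl = 2.9/cos(-6.0°) = 2.916 m; N'_1 = 73·cos(-6.0°) = 72.6; c'Δl = 10.50; W sinα = -7.6
Slice 2: Δl = 3.1/cos16.0° = 3.225 m; N'_2 = 195·cos16.0° = 187.4; c'Δl = 11.61; W sinα = 53.7
Slice 3: Δl = 1.5/cos34.6° = 1.822 m; N'_3 = 75·cos34.6° = 61.7; c'Δl = 6.56; W sinα = 42.6
Slice 4: Δl = 1.8/cos51.0° = 2.860 m; N'_4 = 43·cos51.0° = 27.1; c'Δl = 10.30; W sinα = 33.4
Σc'Δl = 39.0 kN/m; ΣN' = 348.8 kN/m; ΣW sinα = 122.1 kN/m
Resisting = 39.0 + 348.8·tan29.4° = 39.0 + 196.6 = 235.5 kN/m
FS = 235.5 / 122.1 = 1.929

FS = 1.93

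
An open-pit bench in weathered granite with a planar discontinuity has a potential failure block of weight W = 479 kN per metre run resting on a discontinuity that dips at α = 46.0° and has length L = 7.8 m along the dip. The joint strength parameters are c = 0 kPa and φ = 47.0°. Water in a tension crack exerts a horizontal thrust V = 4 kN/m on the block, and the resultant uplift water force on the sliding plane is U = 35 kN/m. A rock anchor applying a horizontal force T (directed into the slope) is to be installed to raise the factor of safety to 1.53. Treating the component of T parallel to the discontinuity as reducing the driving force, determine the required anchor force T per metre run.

T = 117 kN/m

Resolving forces along and normal to the sliding plane, with the horizontal anchor force T adding T·sinα to the effective normal force and T·cosα acting up the plane against the driving force:
FS = [cL + (W cosα − U − V sinα + T sinα) tanφ] / [W sinα + V cosα − T cosα]
Without the anchor: N' = 294.9 kN/m, driving T_d = 347.3 kN/m, resisting R = 0·7.8 + 294.9·tan47.0° = 316.2 kN/m, FS = 0.91.
Setting FS = 1.53 and solving for T:
1.53·(347.3 − T cos46.0°) = 316.2 + T sin46.0°·tan47.0°
T·(sin46.0°·tan47.0° + 1.53·cos46.0°) = 1.53·347.3 − 316.2
T·(0.7193·1.0724 + 1.53·0.6947) = 531.4 − 316.2 = 215.2
T·1.8342 = 215.2
T = 117.3 kN/m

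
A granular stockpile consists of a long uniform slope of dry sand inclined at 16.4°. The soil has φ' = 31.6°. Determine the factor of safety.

For a dry cohesionless infinite slope the factor of safety is FS = tanφ' / tanβ.
FS = tan31.6° / tan16.4° = 0.6152 / 0.2943 = 2.090

FS = 2.09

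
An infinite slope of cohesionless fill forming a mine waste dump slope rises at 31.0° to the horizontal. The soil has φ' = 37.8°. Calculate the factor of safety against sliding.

FS = 1.29

For a dry cohesionless infinite slope the factor of safety is FS = tanφ' / tanβ.
FS = tan37.8° / tan31.0° = 0.7757 / 0.6009 = 1.291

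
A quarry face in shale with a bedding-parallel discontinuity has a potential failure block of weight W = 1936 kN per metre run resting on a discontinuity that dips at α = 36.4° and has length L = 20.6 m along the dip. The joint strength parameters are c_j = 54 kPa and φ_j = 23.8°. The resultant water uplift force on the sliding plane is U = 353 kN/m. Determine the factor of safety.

Resolving the block weight along and normal to the plane and applying the Mohr–Coulomb strength on the joint:
N' = W cosα − U = 1936·cos36.4° − 353 = 1205.3 kN/m
Driving force T = W sinα = 1936·sin36.4° = 1148.9 kN/m
Resisting force R = c_j·L + N'·tanφ_j = 54·20.6 + 1205.3·tan23.8° = 1112.4 + 531.6 = 1644.0 kN/m
FS = R / T = 1644.0 / 1148.9 = 1.431

FS = 1.43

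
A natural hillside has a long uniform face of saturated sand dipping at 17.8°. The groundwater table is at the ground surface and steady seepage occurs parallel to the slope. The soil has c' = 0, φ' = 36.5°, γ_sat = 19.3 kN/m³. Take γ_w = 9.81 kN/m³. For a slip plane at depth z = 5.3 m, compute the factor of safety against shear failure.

With seepage parallel to the slope and the water table at the surface, the effective normal stress on the slip plane uses the buoyant unit weight γ' = γ_sat − γ_w while the driving shear stress uses γ_sat:
FS = [c' + γ' z cos²β tanφ'] / [γ_sat z sinβ cosβ]
(For c' = 0 this reduces to FS = (γ'/γ_sat)·tanφ'/tanβ.)
γ' = 19.3 − 9.81 = 9.49 kN/m³
Numerator = 0.0 + 9.49·5.3·cos²17.8°·tan36.5° = 0.0 + 9.49·5.3·0.9066·0.7400 = 33.740 kPa
Denominator = 19.3·5.3·sin17.8°·cos17.8° = 19.3·5.3·0.3057·0.9521 = 29.773 kPa
FS = 33.740 / 29.773 = 1.133

FS = 1.13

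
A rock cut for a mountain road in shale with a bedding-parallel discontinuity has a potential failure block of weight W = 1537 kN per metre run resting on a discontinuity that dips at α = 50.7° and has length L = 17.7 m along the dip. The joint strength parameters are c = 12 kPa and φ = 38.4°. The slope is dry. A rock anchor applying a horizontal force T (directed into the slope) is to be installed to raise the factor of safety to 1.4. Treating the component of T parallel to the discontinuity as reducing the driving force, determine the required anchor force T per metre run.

Resolving forces along and normal to the sliding plane, with the horizontal anchor force T adding T·sinα to the effective normal force and T·cosα acting up the plane against the driving force:
FS = [cL + (W cosα + T sinα) tanφ] / [W sinα − T cosα]
Without the anchor: N' = 973.5 kN/m, driving T_d = 1189.4 kN/m, resisting R = 12·17.7 + 973.5·tan38.4° = 984.0 kN/m, FS = 0.83.
Setting FS = 1.4 and solving for T:
1.4·(1189.4 − T cos50.7°) = 984.0 + T sin50.7°·tan38.4°
T·(sin50.7°·tan38.4° + 1.4·cos50.7°) = 1.4·1189.4 − 984.0
T·(0.7738·0.7926 + 1.4·0.6334) = 1665.1 − 984.0 = 681.2
T·1.5001 = 681.2
T = 454.1 kN/m

T = 454 kN/m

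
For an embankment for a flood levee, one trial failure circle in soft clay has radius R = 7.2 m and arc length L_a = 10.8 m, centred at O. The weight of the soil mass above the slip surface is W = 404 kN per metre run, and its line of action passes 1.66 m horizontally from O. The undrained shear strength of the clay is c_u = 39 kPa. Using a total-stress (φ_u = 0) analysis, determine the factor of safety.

FS = 4.52

Taking moments about the centre O, the resisting moment is provided by the undrained shear strength acting along the arc:
M_R = c_u·L_a·R = 39·10.80·7.2 = 3032.6 kN·m/m
M_D = W·d = 404·1.66 = 670.6 kN·m/m
FS = M_R / M_D = 3032.6 / 670.6 = 4.522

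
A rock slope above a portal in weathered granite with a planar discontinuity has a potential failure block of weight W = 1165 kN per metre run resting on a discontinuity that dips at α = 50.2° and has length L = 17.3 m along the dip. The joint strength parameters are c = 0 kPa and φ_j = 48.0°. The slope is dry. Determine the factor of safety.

Resolving the block weight along and normal to the plane and applying the Mohr–Coulomb strength on the joint:
N' = W cosα = 1165·cos50.2° = 745.7 kN/m
Driving force T = W sinα = 1165·sin50.2° = 895.1 kN/m
Resisting force R = c·L + N'·tanφ_j = 0·17.3 + 745.7·tan48.0° = 0.0 + 828.2 = 828.2 kN/m
FS = R / T = 828.2 / 895.1 = 0.925

FS = 0.93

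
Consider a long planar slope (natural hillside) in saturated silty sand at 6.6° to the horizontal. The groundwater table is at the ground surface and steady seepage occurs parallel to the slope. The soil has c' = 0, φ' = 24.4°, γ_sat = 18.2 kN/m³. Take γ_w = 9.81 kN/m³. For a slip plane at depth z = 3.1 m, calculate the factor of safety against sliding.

With seepage parallel to the slope and the water table at the surface, the effective normal stress on the slip plane uses the buoyant unit weight γ' = γ_sat − γ_w while the driving shear stress uses γ_sat:
FS = [c' + γ' z cos²β tanφ'] / [γ_sat z sinβ cosβ]
(For c' = 0 this reduces to FS = (γ'/γ_sat)·tanφ'/tanβ.)
γ' = 18.2 − 9.81 = 8.39 kN/m³
Numerator = 0.0 + 8.39·3.1·cos²6.6°·tan24.4° = 0.0 + 8.39·3.1·0.9868·0.4536 = 11.642 kPa
Denominator = 18.2·3.1·sin6.6°·cos6.6° = 18.2·3.1·0.1149·0.9934 = 6.442 kPa
FS = 11.642 / 6.442 = 1.807

FS = 1.81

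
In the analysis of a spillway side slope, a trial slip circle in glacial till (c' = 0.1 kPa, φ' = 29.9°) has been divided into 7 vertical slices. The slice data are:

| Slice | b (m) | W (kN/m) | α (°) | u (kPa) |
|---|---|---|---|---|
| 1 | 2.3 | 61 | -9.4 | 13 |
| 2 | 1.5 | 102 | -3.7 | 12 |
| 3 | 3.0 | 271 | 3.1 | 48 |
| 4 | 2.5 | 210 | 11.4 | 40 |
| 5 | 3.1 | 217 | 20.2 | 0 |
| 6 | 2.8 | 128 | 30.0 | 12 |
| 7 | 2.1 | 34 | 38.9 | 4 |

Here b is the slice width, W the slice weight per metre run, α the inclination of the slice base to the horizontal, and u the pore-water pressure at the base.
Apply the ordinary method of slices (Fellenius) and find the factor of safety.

FS = 1.84

Ordinary method of slices: FS = Σ[c'·Δl_i + (W_i cosα_i − u_i·Δl_i)·tanφ'] / Σ W_i sinα_i, with Δl_i = b_i / cosα_i.
Slice 1: Δl = 2.3/cos(-9.4°) = 2.331 m; N'_1 = 61·cos(-9.4°) − 13·2.331 = 29.9; c'Δl = 0.23; W sinα = -10.0
Slice 2: Δl = 1.5/cos(-3.7°) = 1.503 m; N'_2 = 102·cos(-3.7°) − 12·1.503 = 83.7; c'Δl = 0.15; W sinα = -6.6
Slice 3: Δl = 3.0/cos3.1° = 3.004 m; N'_3 = 271·cos3.1° − 48·3.004 = 126.4; c'Δl = 0.30; W sinα = 14.7
Slice 4: Δl = 2.5/cos11.4° = 2.550 m; N'_4 = 210·cos11.4° − 40·2.550 = 103.8; c'Δl = 0.26; W sinα = 41.5
Slice 5: Δl = 3.1/cos20.2° = 3.303 m; N'_5 = 217·cos20.2° − 0·3.303 = 203.7; c'Δl = 0.33; W sinα = 74.9
Slice 6: Δl = 2.8/cos30.0° = 3.233 m; N'_6 = 128·cos30.0° − 12·3.233 = 72.1; c'Δl = 0.32; W sinα = 64.0
Slice 7: Δl = 2.1/cos38.9° = 2.698 m; N'_7 = 34·cos38.9° − 4·2.698 = 15.7; c'Δl = 0.27; W sinα = 21.4
Σc'Δl = 1.9 kN/m; ΣN' = 635.2 kN/m; ΣW sinα = 199.9 kN/m
Resisting = 1.9 + 635.2·tan29.9° = 1.9 + 365.3 = 367.1 kN/m
FS = 367.1 / 199.9 = 1.837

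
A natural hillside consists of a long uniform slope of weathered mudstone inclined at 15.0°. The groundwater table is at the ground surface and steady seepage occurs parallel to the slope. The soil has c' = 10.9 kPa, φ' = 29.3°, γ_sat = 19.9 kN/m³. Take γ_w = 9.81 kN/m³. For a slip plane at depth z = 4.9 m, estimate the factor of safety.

FS = 1.51

With seepage parallel to the slope and the water table at the surface, the effective normal stress on the slip plane uses the buoyant unit weight γ' = γ_sat − γ_w while the driving shear stress uses γ_sat:
FS = [c' + γ' z cos²β tanφ'] / [γ_sat z sinβ cosβ]
γ' = 19.9 − 9.81 = 10.09 kN/m³
Numerator = 10.9 + 10.09·4.9·cos²15.0°·tan29.3° = 10.9 + 10.09·4.9·0.9330·0.5612 = 36.786 kPa
Denominator = 19.9·4.9·sin15.0°·cos15.0° = 19.9·4.9·0.2588·0.9659 = 24.378 kPa
FS = 36.786 / 24.378 = 1.509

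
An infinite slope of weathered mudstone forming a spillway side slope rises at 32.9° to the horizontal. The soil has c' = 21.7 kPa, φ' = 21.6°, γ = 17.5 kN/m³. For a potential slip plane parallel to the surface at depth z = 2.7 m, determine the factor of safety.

For an infinite slope with a slip plane parallel to the surface (no pore pressure): FS = [c' + γz cos²β tanφ'] / [γz sinβ cosβ].
γz = 17.5·2.7 = 47.25 kN/m²
Numerator = 21.7 + 47.25·cos²32.9°·tan21.6° = 21.7 + 47.25·0.7050·0.3959 = 34.888 kPa
Denominator = 47.25·sin32.9°·cos32.9° = 47.25·0.5432·0.8396 = 21.549 kPa
FS = 34.888 / 21.549 = 1.619

FS = 1.62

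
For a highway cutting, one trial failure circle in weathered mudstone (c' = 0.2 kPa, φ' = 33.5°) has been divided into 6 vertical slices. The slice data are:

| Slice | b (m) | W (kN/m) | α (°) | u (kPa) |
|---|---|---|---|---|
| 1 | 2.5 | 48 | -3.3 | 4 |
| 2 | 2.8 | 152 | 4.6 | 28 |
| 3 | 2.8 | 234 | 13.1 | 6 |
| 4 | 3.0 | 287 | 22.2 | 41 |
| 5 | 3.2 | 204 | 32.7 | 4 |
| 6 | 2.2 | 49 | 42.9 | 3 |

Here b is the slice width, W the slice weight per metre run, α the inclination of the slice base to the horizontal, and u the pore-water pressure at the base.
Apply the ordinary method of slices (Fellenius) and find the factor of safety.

Ordinary method of slices: FS = Σ[c'·Δl_i + (W_i cosα_i − u_i·Δl_i)·tanφ'] / Σ W_i sinα_i, with Δl_i = b_i / cosα_i.
Slice 1: Δl = 2.5/cos(-3.3°) = 2.504 m; N'_1 = 48·cos(-3.3°) − 4·2.504 = 37.9; c'Δl = 0.50; W sinα = -2.8
Slice 2: Δl = 2.8/cos4.6° = 2.809 m; N'_2 = 152·cos4.6° − 28·2.809 = 72.9; c'Δl = 0.56; W sinα = 12.2
Slice 3: Δl = 2.8/cos13.1° = 2.875 m; N'_3 = 234·cos13.1° − 6·2.875 = 210.7; c'Δl = 0.57; W sinα = 53.0
Slice 4: Δl = 3.0/cos22.2° = 3.240 m; N'_4 = 287·cos22.2° − 41·3.240 = 132.9; c'Δl = 0.65; W sinα = 108.4
Slice 5: Δl = 3.2/cos32.7° = 3.803 m; N'_5 = 204·cos32.7° − 4·3.803 = 156.5; c'Δl = 0.76; W sinα = 110.2
Slice 6: Δl = 2.2/cos42.9° = 3.003 m; N'_6 = 49·cos42.9° − 3·3.003 = 26.9; c'Δl = 0.60; W sinα = 33.4
Σc'Δl = 3.6 kN/m; ΣN' = 637.6 kN/m; ΣW sinα = 314.5 kN/m
Resisting = 3.6 + 637.6·tan33.5° = 3.6 + 422.0 = 425.7 kN/m
FS = 425.7 / 314.5 = 1.354

FS = 1.35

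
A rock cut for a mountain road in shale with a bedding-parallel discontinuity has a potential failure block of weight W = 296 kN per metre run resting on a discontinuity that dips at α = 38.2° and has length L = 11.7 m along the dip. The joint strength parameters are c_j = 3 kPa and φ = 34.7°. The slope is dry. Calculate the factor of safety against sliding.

Resolving the block weight along and normal to the plane and applying the Mohr–Coulomb strength on the joint:
N' = W cosα = 296·cos38.2° = 232.6 kN/m
Driving force T = W sinα = 296·sin38.2° = 183.0 kN/m
Resisting force R = c_j·L + N'·tanφ = 3·11.7 + 232.6·tan34.7° = 35.1 + 161.1 = 196.2 kN/m
FS = R / T = 196.2 / 183.0 = 1.072

FS = 1.07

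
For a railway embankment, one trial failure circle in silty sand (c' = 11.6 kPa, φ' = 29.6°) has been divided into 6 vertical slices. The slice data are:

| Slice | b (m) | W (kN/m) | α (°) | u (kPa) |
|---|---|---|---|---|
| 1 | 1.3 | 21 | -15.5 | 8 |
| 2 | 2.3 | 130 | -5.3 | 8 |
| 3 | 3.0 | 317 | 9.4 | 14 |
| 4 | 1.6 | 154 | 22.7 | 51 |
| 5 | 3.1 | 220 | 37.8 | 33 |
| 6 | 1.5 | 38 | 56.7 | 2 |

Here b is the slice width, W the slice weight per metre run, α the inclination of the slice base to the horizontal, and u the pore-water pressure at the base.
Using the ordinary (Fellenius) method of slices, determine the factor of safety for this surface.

FS = 1.77

Ordinary method of slices: FS = Σ[c'·Δl_i + (W_i cosα_i − u_i·Δl_i)·tanφ'] / Σ W_i sinα_i, with Δl_i = b_i / cosα_i.
Slice 1: Δl = 1.3/cos(-15.5°) = 1.349 m; N'_1 = 21·cos(-15.5°) − 8·1.349 = 9.4; c'Δl = 15.65; W sinα = -5.6
Slice 2: Δl = 2.3/cos(-5.3°) = 2.310 m; N'_2 = 130·cos(-5.3°) − 8·2.310 = 111.0; c'Δl = 26.79; W sinα = -12.0
Slice 3: Δl = 3.0/cos9.4° = 3.041 m; N'_3 = 317·cos9.4° − 14·3.041 = 270.2; c'Δl = 35.27; W sinα = 51.8
Slice 4: Δl = 1.6/cos22.7° = 1.734 m; N'_4 = 154·cos22.7° − 51·1.734 = 53.6; c'Δl = 20.12; W sinα = 59.4
Slice 5: Δl = 3.1/cos37.8° = 3.923 m; N'_5 = 220·cos37.8° − 33·3.923 = 44.4; c'Δl = 45.51; W sinα = 134.8
Slice 6: Δl = 1.5/cos56.7° = 2.732 m; N'_6 = 38·cos56.7° − 2·2.732 = 15.4; c'Δl = 31.69; W sinα = 31.8
Σc'Δl = 175.0 kN/m; ΣN' = 504.0 kN/m; ΣW sinα = 260.2 kN/m
Resisting = 175.0 + 504.0·tan29.6° = 175.0 + 286.3 = 461.3 kN/m
FS = 461.3 / 260.2 = 1.773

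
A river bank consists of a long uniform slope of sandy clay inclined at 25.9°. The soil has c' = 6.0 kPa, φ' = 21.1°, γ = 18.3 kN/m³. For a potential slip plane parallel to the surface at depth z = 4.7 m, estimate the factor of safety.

For an infinite slope with a slip plane parallel to the surface (no pore pressure): FS = [c' + γz cos²β tanφ'] / [γz sinβ cosβ].
γz = 18.3·4.7 = 86.01 kN/m²
Numerator = 6.0 + 86.01·cos²25.9°·tan21.1° = 6.0 + 86.01·0.8092·0.3859 = 32.856 kPa
Denominator = 86.01·sin25.9°·cos25.9° = 86.01·0.4368·0.8996 = 33.796 kPa
FS = 32.856 / 33.796 = 0.972

FS = 0.97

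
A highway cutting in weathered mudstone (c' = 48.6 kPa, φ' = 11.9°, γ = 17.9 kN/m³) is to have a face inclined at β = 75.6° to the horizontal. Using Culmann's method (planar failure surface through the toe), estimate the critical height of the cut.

Culmann's analysis gives the critical failure plane at α_cr = (β + φ')/2 = (75.6 + 11.9)/2 = 43.8°, and the critical height
H_c = (4c'/γ) · sinβ cosφ' / [1 − cos(β − φ')]
    = (4·48.6/17.9) · sin75.6°·cos11.9° / [1 − cos(63.7°)]
    = 10.860 · 0.9686·0.9785 / [1 − 0.4431]
    = 10.860 · 0.9478 / 0.5569
    = 18.48 m

H_c = 18.48 m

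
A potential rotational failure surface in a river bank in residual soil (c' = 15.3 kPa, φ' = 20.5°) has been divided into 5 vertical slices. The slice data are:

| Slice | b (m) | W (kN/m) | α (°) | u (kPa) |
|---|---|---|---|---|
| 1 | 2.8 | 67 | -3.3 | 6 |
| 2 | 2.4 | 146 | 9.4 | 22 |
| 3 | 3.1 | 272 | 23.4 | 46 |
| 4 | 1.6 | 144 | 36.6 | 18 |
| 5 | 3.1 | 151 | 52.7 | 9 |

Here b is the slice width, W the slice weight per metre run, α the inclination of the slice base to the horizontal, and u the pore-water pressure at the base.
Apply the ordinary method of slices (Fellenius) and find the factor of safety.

Ordinary method of slices: FS = Σ[c'·Δl_i + (W_i cosα_i − u_i·Δl_i)·tanφ'] / Σ W_i sinα_i, with Δl_i = b_i / cosα_i.
Slice 1: Δl = 2.8/cos(-3.3°) = 2.805 m; N'_1 = 67·cos(-3.3°) − 6·2.805 = 50.1; c'Δl = 42.91; W sinα = -3.9
Slice 2: Δl = 2.4/cos9.4° = 2.433 m; N'_2 = 146·cos9.4° − 22·2.433 = 90.5; c'Δl = 37.22; W sinα = 23.8
Slice 3: Δl = 3.1/cos23.4° = 3.378 m; N'_3 = 272·cos23.4° − 46·3.378 = 94.3; c'Δl = 51.68; W sinα = 108.0
Slice 4: Δl = 1.6/cos36.6° = 1.993 m; N'_4 = 144·cos36.6° − 18·1.993 = 79.7; c'Δl = 30.49; W sinα = 85.9
Slice 5: Δl = 3.1/cos52.7° = 5.116 m; N'_5 = 151·cos52.7° − 9·5.116 = 45.5; c'Δl = 78.27; W sinα = 120.1
Σc'Δl = 240.6 kN/m; ΣN' = 360.0 kN/m; ΣW sinα = 334.0 kN/m
Resisting = 240.6 + 360.0·tan20.5° = 240.6 + 134.6 = 375.2 kN/m
FS = 375.2 / 334.0 = 1.123

FS = 1.12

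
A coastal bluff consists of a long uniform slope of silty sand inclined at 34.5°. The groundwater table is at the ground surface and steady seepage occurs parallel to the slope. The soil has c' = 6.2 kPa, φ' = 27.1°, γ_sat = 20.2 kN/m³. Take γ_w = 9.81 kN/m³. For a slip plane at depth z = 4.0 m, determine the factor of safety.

FS = 0.55

With seepage parallel to the slope and the water table at the surface, the effective normal stress on the slip plane uses the buoyant unit weight γ' = γ_sat − γ_w while the driving shear stress uses γ_sat:
FS = [c' + γ' z cos²β tanφ'] / [γ_sat z sinβ cosβ]
γ' = 20.2 − 9.81 = 10.39 kN/m³
Numerator = 6.2 + 10.39·4.0·cos²34.5°·tan27.1° = 6.2 + 10.39·4.0·0.6792·0.5117 = 20.644 kPa
Denominator = 20.2·4.0·sin34.5°·cos34.5° = 20.2·4.0·0.5664·0.8241 = 37.717 kPa
FS = 20.644 / 37.717 = 0.547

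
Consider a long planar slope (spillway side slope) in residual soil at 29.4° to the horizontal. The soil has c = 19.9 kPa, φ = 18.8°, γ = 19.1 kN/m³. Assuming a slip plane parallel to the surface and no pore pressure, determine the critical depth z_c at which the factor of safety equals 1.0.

z_c = 6.15 m

Setting FS = 1.00 in FS = [c + γz cos²β tanφ] / [γz sinβ cosβ] and solving for z:
z = c / [γ cosβ (FS·sinβ − cosβ·tanφ)]
  = 19.9 / [19.1·cos29.4°·(1.00·sin29.4° − cos29.4°·tan18.8°)]
  = 19.9 / [19.1·0.8712·(1.00·0.4909 − 0.8712·0.3404)]
  = 19.9 / 3.2335 = 6.154 m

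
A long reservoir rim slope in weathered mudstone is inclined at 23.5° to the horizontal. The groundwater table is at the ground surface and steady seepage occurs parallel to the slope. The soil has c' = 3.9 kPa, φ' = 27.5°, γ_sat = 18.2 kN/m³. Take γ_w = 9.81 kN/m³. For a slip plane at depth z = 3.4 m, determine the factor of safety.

FS = 0.72

With seepage parallel to the slope and the water table at the surface, the effective normal stress on the slip plane uses the buoyant unit weight γ' = γ_sat − γ_w while the driving shear stress uses γ_sat:
FS = [c' + γ' z cos²β tanφ'] / [γ_sat z sinβ cosβ]
γ' = 18.2 − 9.81 = 8.39 kN/m³
Numerator = 3.9 + 8.39·3.4·cos²23.5°·tan27.5° = 3.9 + 8.39·3.4·0.8410·0.5206 = 16.389 kPa
Denominator = 18.2·3.4·sin23.5°·cos23.5° = 18.2·3.4·0.3987·0.9171 = 22.628 kPa
FS = 16.389 / 22.628 = 0.724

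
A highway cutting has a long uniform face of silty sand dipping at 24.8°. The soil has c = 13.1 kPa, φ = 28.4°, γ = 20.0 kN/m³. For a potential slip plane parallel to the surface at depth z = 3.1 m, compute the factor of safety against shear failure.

For an infinite slope with a slip plane parallel to the surface (no pore pressure): FS = [c + γz cos²β tanφ] / [γz sinβ cosβ].
γz = 20.0·3.1 = 62.00 kN/m²
Numerator = 13.1 + 62.00·cos²24.8°·tan28.4° = 13.1 + 62.00·0.8241·0.5407 = 40.725 kPa
Denominator = 62.00·sin24.8°·cos24.8° = 62.00·0.4195·0.9078 = 23.608 kPa
FS = 40.725 / 23.608 = 1.725

FS = 1.73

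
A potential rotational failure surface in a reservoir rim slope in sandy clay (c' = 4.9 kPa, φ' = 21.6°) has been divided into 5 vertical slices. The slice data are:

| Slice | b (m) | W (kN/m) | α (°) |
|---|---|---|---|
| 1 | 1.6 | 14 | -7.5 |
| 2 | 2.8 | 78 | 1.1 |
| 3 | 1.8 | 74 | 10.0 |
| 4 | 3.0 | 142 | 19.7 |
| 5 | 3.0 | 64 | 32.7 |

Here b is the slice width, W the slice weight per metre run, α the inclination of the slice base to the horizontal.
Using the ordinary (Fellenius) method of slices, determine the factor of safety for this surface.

FS = 2.14

Ordinary method of slices: FS = Σ[c'·Δl_i + (W_i cosα_i)·tanφ'] / Σ W_i sinα_i, with Δl_i = b_i / cosα_i.
Slice 1: Δl = 1.6/cos(-7.5°) = 1.614 m; N'_1 = 14·cos(-7.5°) = 13.9; c'Δl = 7.91; W sinα = -1.8
Slice 2: Δl = 2.8/cos1.1° = 2.801 m; N'_2 = 78·cos1.1° = 78.0; c'Δl = 13.72; W sinα = 1.5
Slice 3: Δl = 1.8/cos10.0° = 1.828 m; N'_3 = 74·cos10.0° = 72.9; c'Δl = 8.96; W sinα = 12.8
Slice 4: Δl = 3.0/cos19.7° = 3.187 m; N'_4 = 142·cos19.7° = 133.7; c'Δl = 15.61; W sinα = 47.9
Slice 5: Δl = 3.0/cos32.7° = 3.565 m; N'_5 = 64·cos32.7° = 53.9; c'Δl = 17.47; W sinα = 34.6
Σc'Δl = 63.7 kN/m; ΣN' = 352.3 kN/m; ΣW sinα = 95.0 kN/m
Resisting = 63.7 + 352.3·tan21.6° = 63.7 + 139.5 = 203.1 kN/m
FS = 203.1 / 95.0 = 2.139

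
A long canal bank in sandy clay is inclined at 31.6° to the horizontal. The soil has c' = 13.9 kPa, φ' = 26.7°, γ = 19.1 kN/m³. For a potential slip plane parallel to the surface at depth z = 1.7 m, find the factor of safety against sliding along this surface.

For an infinite slope with a slip plane parallel to the surface (no pore pressure): FS = [c' + γz cos²β tanφ'] / [γz sinβ cosβ].
γz = 19.1·1.7 = 32.47 kN/m²
Numerator = 13.9 + 32.47·cos²31.6°·tan26.7° = 13.9 + 32.47·0.7254·0.5029 = 25.747 kPa
Denominator = 32.47·sin31.6°·cos31.6° = 32.47·0.5240·0.8517 = 14.491 kPa
FS = 25.747 / 14.491 = 1.777

FS = 1.78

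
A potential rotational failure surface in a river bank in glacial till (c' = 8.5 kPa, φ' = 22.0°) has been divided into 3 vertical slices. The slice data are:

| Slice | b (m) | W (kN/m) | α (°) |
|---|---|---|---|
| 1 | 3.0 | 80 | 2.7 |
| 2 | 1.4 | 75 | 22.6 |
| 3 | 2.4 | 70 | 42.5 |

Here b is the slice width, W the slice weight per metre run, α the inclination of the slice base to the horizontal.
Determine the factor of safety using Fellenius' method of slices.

Ordinary method of slices: FS = Σ[c'·Δl_i + (W_i cosα_i)·tanφ'] / Σ W_i sinα_i, with Δl_i = b_i / cosα_i.
Slice 1: Δl = 3.0/cos2.7° = 3.003 m; N'_1 = 80·cos2.7° = 79.9; c'Δl = 25.53; W sinα = 3.8
Slice 2: Δl = 1.4/cos22.6° = 1.516 m; N'_2 = 75·cos22.6° = 69.2; c'Δl = 12.89; W sinα = 28.8
Slice 3: Δl = 2.4/cos42.5° = 3.255 m; N'_3 = 70·cos42.5° = 51.6; c'Δl = 27.67; W sinα = 47.3
Σc'Δl = 66.1 kN/m; ΣN' = 200.8 kN/m; ΣW sinα = 79.9 kN/m
Resisting = 66.1 + 200.8·tan22.0° = 66.1 + 81.1 = 147.2 kN/m
FS = 147.2 / 79.9 = 1.843

FS = 1.84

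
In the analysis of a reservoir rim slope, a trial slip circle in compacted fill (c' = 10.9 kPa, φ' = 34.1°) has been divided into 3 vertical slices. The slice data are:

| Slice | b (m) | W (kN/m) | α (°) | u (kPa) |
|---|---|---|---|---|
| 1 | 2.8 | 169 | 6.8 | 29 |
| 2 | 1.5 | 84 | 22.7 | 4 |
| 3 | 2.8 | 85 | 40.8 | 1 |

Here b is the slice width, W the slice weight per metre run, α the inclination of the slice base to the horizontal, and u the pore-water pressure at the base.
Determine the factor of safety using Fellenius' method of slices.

Ordinary method of slices: FS = Σ[c'·Δl_i + (W_i cosα_i − u_i·Δl_i)·tanφ'] / Σ W_i sinα_i, with Δl_i = b_i / cosα_i.
Slice 1: Δl = 2.8/cos6.8° = 2.820 m; N'_1 = 169·cos6.8° − 29·2.820 = 86.0; c'Δl = 30.74; W sinα = 20.0
Slice 2: Δl = 1.5/cos22.7° = 1.626 m; N'_2 = 84·cos22.7° − 4·1.626 = 71.0; c'Δl = 17.72; W sinα = 32.4
Slice 3: Δl = 2.8/cos40.8° = 3.699 m; N'_3 = 85·cos40.8° − 1·3.699 = 60.6; c'Δl = 40.32; W sinα = 55.5
Σc'Δl = 88.8 kN/m; ΣN' = 217.7 kN/m; ΣW sinα = 108.0 kN/m
Resisting = 88.8 + 217.7·tan34.1° = 88.8 + 147.4 = 236.2 kN/m
FS = 236.2 / 108.0 = 2.187

FS = 2.19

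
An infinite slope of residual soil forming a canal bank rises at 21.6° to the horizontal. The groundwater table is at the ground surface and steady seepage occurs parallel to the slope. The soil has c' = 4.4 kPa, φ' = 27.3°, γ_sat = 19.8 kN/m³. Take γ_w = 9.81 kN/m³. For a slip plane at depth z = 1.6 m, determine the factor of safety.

FS = 1.06

With seepage parallel to the slope and the water table at the surface, the effective normal stress on the slip plane uses the buoyant unit weight γ' = γ_sat − γ_w while the driving shear stress uses γ_sat:
FS = [c' + γ' z cos²β tanφ'] / [γ_sat z sinβ cosβ]
γ' = 19.8 − 9.81 = 9.99 kN/m³
Numerator = 4.4 + 9.99·1.6·cos²21.6°·tan27.3° = 4.4 + 9.99·1.6·0.8645·0.5161 = 11.532 kPa
Denominator = 19.8·1.6·sin21.6°·cos21.6° = 19.8·1.6·0.3681·0.9298 = 10.843 kPa
FS = 11.532 / 10.843 = 1.064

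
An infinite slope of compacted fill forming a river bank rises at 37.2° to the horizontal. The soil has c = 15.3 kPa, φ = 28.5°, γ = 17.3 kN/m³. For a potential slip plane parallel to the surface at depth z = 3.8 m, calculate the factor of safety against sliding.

For an infinite slope with a slip plane parallel to the surface (no pore pressure): FS = [c + γz cos²β tanφ] / [γz sinβ cosβ].
γz = 17.3·3.8 = 65.74 kN/m²
Numerator = 15.3 + 65.74·cos²37.2°·tan28.5° = 15.3 + 65.74·0.6345·0.5430 = 37.946 kPa
Denominator = 65.74·sin37.2°·cos37.2° = 65.74·0.6046·0.7965 = 31.659 kPa
FS = 37.946 / 31.659 = 1.199

FS = 1.20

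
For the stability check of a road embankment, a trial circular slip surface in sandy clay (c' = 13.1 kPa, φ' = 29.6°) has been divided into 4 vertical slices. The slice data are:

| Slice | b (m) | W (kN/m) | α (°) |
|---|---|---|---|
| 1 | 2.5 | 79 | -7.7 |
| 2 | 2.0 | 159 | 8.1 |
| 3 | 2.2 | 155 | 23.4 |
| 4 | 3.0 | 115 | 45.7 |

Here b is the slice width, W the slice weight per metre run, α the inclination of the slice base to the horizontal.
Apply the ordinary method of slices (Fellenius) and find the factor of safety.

FS = 2.62

Ordinary method of slices: FS = Σ[c'·Δl_i + (W_i cosα_i)·tanφ'] / Σ W_i sinα_i, with Δl_i = b_i / cosα_i.
Slice 1: Δl = 2.5/cos(-7.7°) = 2.523 m; N'_1 = 79·cos(-7.7°) = 78.3; c'Δl = 33.05; W sinα = -10.6
Slice 2: Δl = 2.0/cos8.1° = 2.020 m; N'_2 = 159·cos8.1° = 157.4; c'Δl = 26.46; W sinα = 22.4
Slice 3: Δl = 2.2/cos23.4° = 2.397 m; N'_3 = 155·cos23.4° = 142.3; c'Δl = 31.40; W sinα = 61.6
Slice 4: Δl = 3.0/cos45.7° = 4.295 m; N'_4 = 115·cos45.7° = 80.3; c'Δl = 56.27; W sinα = 82.3
Σc'Δl = 147.2 kN/m; ΣN' = 458.3 kN/m; ΣW sinα = 155.7 kN/m
Resisting = 147.2 + 458.3·tan29.6° = 147.2 + 260.3 = 407.5 kN/m
FS = 407.5 / 155.7 = 2.618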